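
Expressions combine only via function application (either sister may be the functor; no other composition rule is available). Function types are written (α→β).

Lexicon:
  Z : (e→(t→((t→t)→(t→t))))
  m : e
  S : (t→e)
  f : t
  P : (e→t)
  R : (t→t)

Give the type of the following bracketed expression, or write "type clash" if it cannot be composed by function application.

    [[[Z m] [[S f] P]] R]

[Z m]: Z is (e→(t→((t→t)→(t→t)))), m is e; result (t→((t→t)→(t→t))).
[S f]: S is (t→e), f is t; result e.
[[S f] P]: P is (e→t), [S f] is e; result t.
[[Z m] [[S f] P]]: [Z m] is (t→((t→t)→(t→t))), [[S f] P] is t; result ((t→t)→(t→t)).
[[[Z m] [[S f] P]] R]: [[Z m] [[S f] P]] is ((t→t)→(t→t)), R is (t→t); result (t→t).

(t→t)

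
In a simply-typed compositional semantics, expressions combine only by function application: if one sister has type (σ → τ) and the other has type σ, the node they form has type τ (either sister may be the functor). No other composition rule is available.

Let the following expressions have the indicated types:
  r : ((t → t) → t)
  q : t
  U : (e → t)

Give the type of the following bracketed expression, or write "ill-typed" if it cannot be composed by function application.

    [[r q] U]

[r q]: ((t → t) → t) with t — neither is a function whose domain matches the other; composition fails here.

ill-typed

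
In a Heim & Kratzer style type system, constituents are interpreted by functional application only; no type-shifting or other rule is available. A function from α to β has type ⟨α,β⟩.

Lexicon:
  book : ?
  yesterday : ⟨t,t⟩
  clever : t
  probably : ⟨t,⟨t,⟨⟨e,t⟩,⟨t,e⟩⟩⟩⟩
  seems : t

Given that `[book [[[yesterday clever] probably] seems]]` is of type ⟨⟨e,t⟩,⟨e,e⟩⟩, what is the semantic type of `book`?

[book [[[yesterday clever] probably] seems]] must have type ⟨⟨e,t⟩,⟨e,e⟩⟩. The sister [[[yesterday clever] probably] seems] has type ⟨⟨e,t⟩,⟨t,e⟩⟩; that is not a function onto ⟨⟨e,t⟩,⟨e,e⟩⟩, so book must be the functor, of type ⟨⟨⟨e,t⟩,⟨t,e⟩⟩,⟨⟨e,t⟩,⟨e,e⟩⟩⟩.

⟨⟨⟨e,t⟩,⟨t,e⟩⟩,⟨⟨e,t⟩,⟨e,e⟩⟩⟩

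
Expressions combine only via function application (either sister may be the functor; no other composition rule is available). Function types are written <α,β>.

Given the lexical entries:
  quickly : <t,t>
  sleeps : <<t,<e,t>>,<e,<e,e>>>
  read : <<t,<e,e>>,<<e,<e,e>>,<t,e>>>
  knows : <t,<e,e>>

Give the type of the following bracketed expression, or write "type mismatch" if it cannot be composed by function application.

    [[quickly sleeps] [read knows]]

type mismatch

[quickly sleeps]: <t,t> and <<t,<e,t>>,<e,<e,e>>> cannot combine by function application — type clash.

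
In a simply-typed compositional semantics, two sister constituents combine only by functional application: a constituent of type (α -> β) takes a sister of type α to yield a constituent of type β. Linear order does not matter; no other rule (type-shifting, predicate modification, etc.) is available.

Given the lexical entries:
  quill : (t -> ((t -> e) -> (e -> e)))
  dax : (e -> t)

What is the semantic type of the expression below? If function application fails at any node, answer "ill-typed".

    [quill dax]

ill-typed

At [quill dax]: neither (t -> ((t -> e) -> (e -> e))) nor (e -> t) can take the other as argument; the node is ill-typed.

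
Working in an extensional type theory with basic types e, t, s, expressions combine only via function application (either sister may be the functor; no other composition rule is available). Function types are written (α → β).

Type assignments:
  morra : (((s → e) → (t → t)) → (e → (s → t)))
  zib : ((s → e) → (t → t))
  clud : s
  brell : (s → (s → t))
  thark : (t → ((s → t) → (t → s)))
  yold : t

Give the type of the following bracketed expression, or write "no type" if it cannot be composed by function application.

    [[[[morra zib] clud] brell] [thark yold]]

no type

At [morra zib], morra : (((s → e) → (t → t)) → (e → (s → t))) takes zib : ((s → e) → (t → t)), giving (e → (s → t)).
At [[morra zib] clud]: neither (e → (s → t)) nor s can take the other as argument; the node is ill-typed.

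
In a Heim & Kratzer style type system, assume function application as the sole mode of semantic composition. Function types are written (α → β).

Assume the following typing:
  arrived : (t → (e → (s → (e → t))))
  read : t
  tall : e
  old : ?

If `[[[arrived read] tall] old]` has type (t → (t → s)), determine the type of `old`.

[[[arrived read] tall] old] is required to be (t → (t → s)). [[arrived read] tall] : (s → (e → t)) cannot yield (t → (t → s)) as functor, so old : ((s → (e → t)) → (t → (t → s))).

((s → (e → t)) → (t → (t → s)))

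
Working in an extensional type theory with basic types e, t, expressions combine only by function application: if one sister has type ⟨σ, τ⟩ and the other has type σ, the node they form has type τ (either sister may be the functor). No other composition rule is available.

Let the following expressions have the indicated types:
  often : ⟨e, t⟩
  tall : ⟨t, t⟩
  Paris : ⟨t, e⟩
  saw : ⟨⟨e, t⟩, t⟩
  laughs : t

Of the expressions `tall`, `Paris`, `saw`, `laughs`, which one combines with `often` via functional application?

tall : ⟨t, t⟩ — does not combine with often.
Paris : ⟨t, e⟩ — does not combine with often.
saw — combines: saw : ⟨⟨e, t⟩, t⟩ takes often : ⟨e, t⟩ as argument, giving t.
laughs : t — does not combine with often.

saw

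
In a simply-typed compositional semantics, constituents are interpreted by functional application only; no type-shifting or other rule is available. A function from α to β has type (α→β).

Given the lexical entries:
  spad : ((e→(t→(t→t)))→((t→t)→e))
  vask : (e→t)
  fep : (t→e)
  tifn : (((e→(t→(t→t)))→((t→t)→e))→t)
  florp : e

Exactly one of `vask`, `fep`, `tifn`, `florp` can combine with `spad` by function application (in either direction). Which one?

tifn

vask : (e→t) — neither side's domain matches the other.
fep : (t→e) — neither side's domain matches the other.
tifn — combines: tifn : (((e→(t→(t→t)))→((t→t)→e))→t) takes spad : ((e→(t→(t→t)))→((t→t)→e)) as argument, giving t.
florp : e — neither side's domain matches the other.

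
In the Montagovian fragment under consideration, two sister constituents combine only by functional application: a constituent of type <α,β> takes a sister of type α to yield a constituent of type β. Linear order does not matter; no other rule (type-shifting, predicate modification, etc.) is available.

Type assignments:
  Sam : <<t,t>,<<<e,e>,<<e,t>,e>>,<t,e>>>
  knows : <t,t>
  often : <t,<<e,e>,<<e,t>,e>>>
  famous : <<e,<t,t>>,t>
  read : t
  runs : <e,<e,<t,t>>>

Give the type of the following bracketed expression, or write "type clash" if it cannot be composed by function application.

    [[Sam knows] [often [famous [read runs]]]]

type clash

[Sam knows] — Sam of type <<t,t>,<<<e,e>,<<e,t>,e>>,<t,e>>> combines with knows of type <t,t>: type <<<e,e>,<<e,t>,e>>,<t,e>>.
At [read runs]: neither t nor <e,<e,<t,t>>> can take the other as argument; the node is ill-typed.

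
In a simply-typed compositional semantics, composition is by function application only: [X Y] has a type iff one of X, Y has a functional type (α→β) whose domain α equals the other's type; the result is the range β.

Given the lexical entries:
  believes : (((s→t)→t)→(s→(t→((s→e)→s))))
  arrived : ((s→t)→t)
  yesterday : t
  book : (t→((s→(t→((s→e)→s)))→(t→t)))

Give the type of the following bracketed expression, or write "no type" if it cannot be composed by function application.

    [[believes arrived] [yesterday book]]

[believes arrived]: (((s→t)→t)→(s→(t→((s→e)→s)))) applied to ((s→t)→t) yields (s→(t→((s→e)→s))).
[yesterday book]: (t→((s→(t→((s→e)→s)))→(t→t))) applied to t yields ((s→(t→((s→e)→s)))→(t→t)).
[[believes arrived] [yesterday book]]: ((s→(t→((s→e)→s)))→(t→t)) applied to (s→(t→((s→e)→s))) yields (t→t).

(t→t)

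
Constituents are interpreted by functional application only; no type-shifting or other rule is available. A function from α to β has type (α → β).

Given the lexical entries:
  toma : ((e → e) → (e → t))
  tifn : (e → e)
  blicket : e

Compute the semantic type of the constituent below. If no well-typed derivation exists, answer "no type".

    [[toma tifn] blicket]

t

[toma tifn]: toma is ((e → e) → (e → t)), tifn is (e → e); result (e → t).
[[toma tifn] blicket]: [toma tifn] is (e → t), blicket is e; result t.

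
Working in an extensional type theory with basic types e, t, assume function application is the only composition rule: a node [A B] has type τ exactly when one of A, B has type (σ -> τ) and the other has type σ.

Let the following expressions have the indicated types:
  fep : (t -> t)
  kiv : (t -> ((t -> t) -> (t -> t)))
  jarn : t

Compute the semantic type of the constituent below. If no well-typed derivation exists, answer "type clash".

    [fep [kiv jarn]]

(t -> t)

At [kiv jarn], kiv : (t -> ((t -> t) -> (t -> t))) takes jarn : t, giving ((t -> t) -> (t -> t)).
At [fep [kiv jarn]], [kiv jarn] : ((t -> t) -> (t -> t)) takes fep : (t -> t), giving (t -> t).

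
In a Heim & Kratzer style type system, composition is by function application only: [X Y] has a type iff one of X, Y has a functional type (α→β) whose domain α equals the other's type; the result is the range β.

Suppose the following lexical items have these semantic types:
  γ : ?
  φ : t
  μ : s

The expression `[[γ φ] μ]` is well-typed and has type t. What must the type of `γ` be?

[[γ φ] μ] is required to be t. μ : s cannot yield t as functor, so [γ φ] : (s→t).
[γ φ] is required to be (s→t). φ : t cannot yield (s→t) as functor, so γ : (t→(s→t)).

(t→(s→t))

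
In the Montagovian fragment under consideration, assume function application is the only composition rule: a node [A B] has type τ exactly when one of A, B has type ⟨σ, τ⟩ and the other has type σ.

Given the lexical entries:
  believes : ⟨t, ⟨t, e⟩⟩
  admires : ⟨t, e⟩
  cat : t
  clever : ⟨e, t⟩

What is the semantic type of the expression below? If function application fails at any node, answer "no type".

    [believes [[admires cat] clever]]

[admires cat]: admires is ⟨t, e⟩, cat is t; result e.
[[admires cat] clever]: clever is ⟨e, t⟩, [admires cat] is e; result t.
[believes [[admires cat] clever]]: believes is ⟨t, ⟨t, e⟩⟩, [[admires cat] clever] is t; result ⟨t, e⟩.

⟨t, e⟩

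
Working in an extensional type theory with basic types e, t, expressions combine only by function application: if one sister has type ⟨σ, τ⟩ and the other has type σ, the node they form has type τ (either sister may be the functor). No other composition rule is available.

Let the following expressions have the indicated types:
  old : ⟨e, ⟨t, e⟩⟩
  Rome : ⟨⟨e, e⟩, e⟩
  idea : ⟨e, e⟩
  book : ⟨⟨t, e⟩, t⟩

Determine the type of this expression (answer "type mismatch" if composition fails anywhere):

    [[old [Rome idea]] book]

[Rome idea] — Rome of type ⟨⟨e, e⟩, e⟩ combines with idea of type ⟨e, e⟩: type e.
[old [Rome idea]] — old of type ⟨e, ⟨t, e⟩⟩ combines with [Rome idea] of type e: type ⟨t, e⟩.
[[old [Rome idea]] book] — book of type ⟨⟨t, e⟩, t⟩ combines with [old [Rome idea]] of type ⟨t, e⟩: type t.

t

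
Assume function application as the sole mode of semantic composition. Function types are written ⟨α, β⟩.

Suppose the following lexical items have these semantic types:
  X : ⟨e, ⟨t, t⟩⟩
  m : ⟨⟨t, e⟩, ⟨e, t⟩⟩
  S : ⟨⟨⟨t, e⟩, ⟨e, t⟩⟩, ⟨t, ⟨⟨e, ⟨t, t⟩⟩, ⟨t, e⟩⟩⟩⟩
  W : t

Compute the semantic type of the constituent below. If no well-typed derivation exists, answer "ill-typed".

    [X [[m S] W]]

⟨t, e⟩

[m S] — S of type ⟨⟨⟨t, e⟩, ⟨e, t⟩⟩, ⟨t, ⟨⟨e, ⟨t, t⟩⟩, ⟨t, e⟩⟩⟩⟩ combines with m of type ⟨⟨t, e⟩, ⟨e, t⟩⟩: type ⟨t, ⟨⟨e, ⟨t, t⟩⟩, ⟨t, e⟩⟩⟩.
[[m S] W] — [m S] of type ⟨t, ⟨⟨e, ⟨t, t⟩⟩, ⟨t, e⟩⟩⟩ combines with W of type t: type ⟨⟨e, ⟨t, t⟩⟩, ⟨t, e⟩⟩.
[X [[m S] W]] — [[m S] W] of type ⟨⟨e, ⟨t, t⟩⟩, ⟨t, e⟩⟩ combines with X of type ⟨e, ⟨t, t⟩⟩: type ⟨t, e⟩.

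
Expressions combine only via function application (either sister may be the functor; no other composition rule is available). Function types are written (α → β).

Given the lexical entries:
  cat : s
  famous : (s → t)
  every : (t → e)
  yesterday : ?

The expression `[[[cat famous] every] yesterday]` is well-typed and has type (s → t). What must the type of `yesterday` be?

[[[cat famous] every] yesterday] is required to be (s → t). [[cat famous] every] : e cannot yield (s → t) as functor, so yesterday : (e → (s → t)).

(e → (s → t))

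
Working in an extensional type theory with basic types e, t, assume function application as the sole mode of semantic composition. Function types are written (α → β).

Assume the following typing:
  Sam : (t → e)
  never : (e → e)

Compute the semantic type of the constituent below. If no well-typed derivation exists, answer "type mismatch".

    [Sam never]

type mismatch

At [Sam never]: neither (t → e) nor (e → e) can take the other as argument; the node is ill-typed.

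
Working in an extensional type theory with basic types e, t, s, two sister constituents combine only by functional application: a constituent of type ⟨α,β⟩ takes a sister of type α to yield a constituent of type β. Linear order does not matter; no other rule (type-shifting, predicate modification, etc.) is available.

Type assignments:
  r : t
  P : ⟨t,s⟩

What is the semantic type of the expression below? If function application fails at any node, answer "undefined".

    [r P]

[r P]: functor P : ⟨t,s⟩, argument r : t; result s.

s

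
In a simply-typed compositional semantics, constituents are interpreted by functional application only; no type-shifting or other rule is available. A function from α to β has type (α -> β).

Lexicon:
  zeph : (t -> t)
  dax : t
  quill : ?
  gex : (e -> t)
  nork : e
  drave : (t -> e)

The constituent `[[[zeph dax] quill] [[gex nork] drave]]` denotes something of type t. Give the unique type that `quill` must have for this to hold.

For [[[zeph dax] quill] [[gex nork] drave]] to have type t with [[gex nork] drave] of type e, [[zeph dax] quill] must be the function: [[zeph dax] quill] : (e -> t).
For [[zeph dax] quill] to have type (e -> t) with [zeph dax] of type t, quill must be the function: quill : (t -> (e -> t)).

(t -> (e -> t))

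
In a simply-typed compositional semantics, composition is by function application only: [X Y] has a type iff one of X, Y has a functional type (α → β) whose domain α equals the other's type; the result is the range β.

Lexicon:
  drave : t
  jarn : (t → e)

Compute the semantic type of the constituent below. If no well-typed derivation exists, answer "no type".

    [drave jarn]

[drave jarn]: (t → e) applied to t yields e.

e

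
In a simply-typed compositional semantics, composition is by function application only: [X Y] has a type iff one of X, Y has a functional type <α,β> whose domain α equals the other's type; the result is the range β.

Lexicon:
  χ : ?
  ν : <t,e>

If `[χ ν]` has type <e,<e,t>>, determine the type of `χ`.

[χ ν] must have type <e,<e,t>>. The sister ν has type <t,e>; that is not a function onto <e,<e,t>>, so χ must be the functor, of type <<t,e>,<e,<e,t>>>.

<<t,e>,<e,<e,t>>>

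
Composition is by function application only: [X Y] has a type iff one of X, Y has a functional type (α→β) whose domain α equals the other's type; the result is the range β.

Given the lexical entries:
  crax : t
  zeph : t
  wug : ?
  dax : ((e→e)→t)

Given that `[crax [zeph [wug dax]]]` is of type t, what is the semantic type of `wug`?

(((e→e)→t)→(t→(t→t)))

[crax [zeph [wug dax]]] must have type t. The sister crax has type t; that is not a function onto t, so [zeph [wug dax]] must be the functor, of type (t→t).
[zeph [wug dax]] must have type (t→t). The sister zeph has type t; that is not a function onto (t→t), so [wug dax] must be the functor, of type (t→(t→t)).
[wug dax] must have type (t→(t→t)). The sister dax has type ((e→e)→t); that is not a function onto (t→(t→t)), so wug must be the functor, of type (((e→e)→t)→(t→(t→t))).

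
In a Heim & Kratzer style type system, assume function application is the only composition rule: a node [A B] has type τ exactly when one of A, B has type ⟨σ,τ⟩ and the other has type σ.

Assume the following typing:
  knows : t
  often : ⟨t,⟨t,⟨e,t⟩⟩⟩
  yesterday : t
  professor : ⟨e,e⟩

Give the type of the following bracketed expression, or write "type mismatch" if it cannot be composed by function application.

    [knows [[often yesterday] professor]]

type mismatch

At [often yesterday], often : ⟨t,⟨t,⟨e,t⟩⟩⟩ takes yesterday : t, giving ⟨t,⟨e,t⟩⟩.
At [[often yesterday] professor]: neither ⟨t,⟨e,t⟩⟩ nor ⟨e,e⟩ can take the other as argument; the node is ill-typed.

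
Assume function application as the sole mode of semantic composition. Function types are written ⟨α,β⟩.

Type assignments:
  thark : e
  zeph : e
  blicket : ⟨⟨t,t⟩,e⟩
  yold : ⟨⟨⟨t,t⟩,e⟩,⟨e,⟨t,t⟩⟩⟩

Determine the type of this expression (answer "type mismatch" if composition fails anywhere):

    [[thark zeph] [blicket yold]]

[thark zeph]: e and e cannot combine by function application — type clash.

type mismatch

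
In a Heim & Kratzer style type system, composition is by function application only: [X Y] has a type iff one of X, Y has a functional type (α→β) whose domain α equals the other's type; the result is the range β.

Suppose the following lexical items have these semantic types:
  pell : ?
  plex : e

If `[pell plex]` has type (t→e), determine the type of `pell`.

(e→(t→e))

[pell plex] must have type (t→e). The sister plex has type e; that is not a function onto (t→e), so pell must be the functor, of type (e→(t→e)).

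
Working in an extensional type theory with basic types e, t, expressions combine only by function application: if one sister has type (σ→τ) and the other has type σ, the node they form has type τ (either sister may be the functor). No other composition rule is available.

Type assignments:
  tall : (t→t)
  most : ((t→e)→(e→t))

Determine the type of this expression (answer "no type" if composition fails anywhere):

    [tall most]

no type

[tall most]: (t→t) with ((t→e)→(e→t)) — neither is a function whose domain matches the other; composition fails here.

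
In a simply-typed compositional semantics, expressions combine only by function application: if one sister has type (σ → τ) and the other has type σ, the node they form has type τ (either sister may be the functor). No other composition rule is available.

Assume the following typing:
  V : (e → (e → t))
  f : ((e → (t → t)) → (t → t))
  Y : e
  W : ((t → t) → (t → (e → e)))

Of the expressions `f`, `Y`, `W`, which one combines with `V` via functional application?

Y

f : ((e → (t → t)) → (t → t)) — no; V wants e, and f wants (e → (t → t)).
Y — combines: V : (e → (e → t)) takes Y : e as argument, giving (e → t).
W : ((t → t) → (t → (e → e))) — no; V wants e, and W wants (t → t).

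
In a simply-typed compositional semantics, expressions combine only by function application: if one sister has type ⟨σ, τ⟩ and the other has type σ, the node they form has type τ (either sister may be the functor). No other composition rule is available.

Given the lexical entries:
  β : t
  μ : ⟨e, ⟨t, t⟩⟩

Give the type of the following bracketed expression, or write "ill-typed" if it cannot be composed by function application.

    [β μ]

[β μ]: t and ⟨e, ⟨t, t⟩⟩ cannot combine by function application — type clash.

ill-typed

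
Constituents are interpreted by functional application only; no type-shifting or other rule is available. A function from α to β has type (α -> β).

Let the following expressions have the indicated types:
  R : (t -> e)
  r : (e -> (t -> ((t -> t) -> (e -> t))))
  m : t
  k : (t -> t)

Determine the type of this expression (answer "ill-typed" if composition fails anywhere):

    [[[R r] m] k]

[R r]: (t -> e) and (e -> (t -> ((t -> t) -> (e -> t)))) cannot combine by function application — type clash.

ill-typed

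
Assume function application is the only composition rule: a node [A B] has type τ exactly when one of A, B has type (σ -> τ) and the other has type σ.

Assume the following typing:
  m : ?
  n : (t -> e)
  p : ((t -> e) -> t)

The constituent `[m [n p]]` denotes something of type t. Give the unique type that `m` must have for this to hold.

(t -> t)

[m [n p]] must have type t. The sister [n p] has type t; that is not a function onto t, so m must be the functor, of type (t -> t).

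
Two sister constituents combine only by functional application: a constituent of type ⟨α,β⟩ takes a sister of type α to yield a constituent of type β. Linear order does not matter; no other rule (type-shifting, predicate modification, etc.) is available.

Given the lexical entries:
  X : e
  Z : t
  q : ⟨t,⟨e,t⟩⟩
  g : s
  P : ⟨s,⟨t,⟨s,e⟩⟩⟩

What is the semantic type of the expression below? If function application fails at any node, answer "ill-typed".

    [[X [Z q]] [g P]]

[Z q] — q of type ⟨t,⟨e,t⟩⟩ combines with Z of type t: type ⟨e,t⟩.
[X [Z q]] — [Z q] of type ⟨e,t⟩ combines with X of type e: type t.
[g P] — P of type ⟨s,⟨t,⟨s,e⟩⟩⟩ combines with g of type s: type ⟨t,⟨s,e⟩⟩.
[[X [Z q]] [g P]] — [g P] of type ⟨t,⟨s,e⟩⟩ combines with [X [Z q]] of type t: type ⟨s,e⟩.

⟨s,e⟩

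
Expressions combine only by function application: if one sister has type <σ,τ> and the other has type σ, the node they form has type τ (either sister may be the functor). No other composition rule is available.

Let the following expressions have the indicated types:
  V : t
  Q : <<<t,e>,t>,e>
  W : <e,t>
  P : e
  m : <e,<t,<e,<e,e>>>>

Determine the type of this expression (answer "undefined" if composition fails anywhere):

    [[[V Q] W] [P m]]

At [V Q]: neither t nor <<<t,e>,t>,e> can take the other as argument; the node is ill-typed.

undefined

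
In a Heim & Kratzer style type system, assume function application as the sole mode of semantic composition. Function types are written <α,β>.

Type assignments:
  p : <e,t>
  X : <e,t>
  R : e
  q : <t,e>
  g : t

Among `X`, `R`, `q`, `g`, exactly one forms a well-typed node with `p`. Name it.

X : <e,t> — no; p wants e, and X wants e.
R — combines: p : <e,t> takes R : e as argument, giving t.
q : <t,e> — no; p wants e, and q wants t.
g : t — no; p wants e, and g wants nothing (atomic).

R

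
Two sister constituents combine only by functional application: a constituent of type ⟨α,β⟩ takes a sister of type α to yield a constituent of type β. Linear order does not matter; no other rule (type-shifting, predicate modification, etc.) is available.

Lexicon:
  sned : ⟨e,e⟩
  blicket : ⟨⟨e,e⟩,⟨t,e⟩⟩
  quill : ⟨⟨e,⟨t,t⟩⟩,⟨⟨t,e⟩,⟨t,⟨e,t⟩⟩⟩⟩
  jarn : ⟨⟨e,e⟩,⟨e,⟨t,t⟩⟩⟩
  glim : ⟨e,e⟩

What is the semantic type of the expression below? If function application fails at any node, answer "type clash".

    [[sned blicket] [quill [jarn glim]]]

⟨t,⟨e,t⟩⟩

[sned blicket]: ⟨⟨e,e⟩,⟨t,e⟩⟩ applied to ⟨e,e⟩ yields ⟨t,e⟩.
[jarn glim]: ⟨⟨e,e⟩,⟨e,⟨t,t⟩⟩⟩ applied to ⟨e,e⟩ yields ⟨e,⟨t,t⟩⟩.
[quill [jarn glim]]: ⟨⟨e,⟨t,t⟩⟩,⟨⟨t,e⟩,⟨t,⟨e,t⟩⟩⟩⟩ applied to ⟨e,⟨t,t⟩⟩ yields ⟨⟨t,e⟩,⟨t,⟨e,t⟩⟩⟩.
[[sned blicket] [quill [jarn glim]]]: ⟨⟨t,e⟩,⟨t,⟨e,t⟩⟩⟩ applied to ⟨t,e⟩ yields ⟨t,⟨e,t⟩⟩.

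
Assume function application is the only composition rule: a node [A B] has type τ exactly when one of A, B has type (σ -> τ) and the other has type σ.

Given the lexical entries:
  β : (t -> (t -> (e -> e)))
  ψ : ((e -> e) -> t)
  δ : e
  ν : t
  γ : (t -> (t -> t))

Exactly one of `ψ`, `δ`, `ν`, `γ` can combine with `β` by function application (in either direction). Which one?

ψ : ((e -> e) -> t) — no; β wants t, and ψ wants (e -> e).
δ : e — no; β wants t, and δ wants nothing (atomic).
ν — combines: β : (t -> (t -> (e -> e))) takes ν : t as argument, giving (t -> (e -> e)).
γ : (t -> (t -> t)) — no; β wants t, and γ wants t.

ν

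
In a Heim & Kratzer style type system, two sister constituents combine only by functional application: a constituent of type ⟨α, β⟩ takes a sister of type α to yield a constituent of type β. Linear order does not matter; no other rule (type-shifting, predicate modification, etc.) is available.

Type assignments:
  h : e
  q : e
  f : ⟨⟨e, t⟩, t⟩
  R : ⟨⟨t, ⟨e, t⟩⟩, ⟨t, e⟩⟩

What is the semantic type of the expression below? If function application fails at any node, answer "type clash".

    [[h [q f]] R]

type clash

At [q f]: neither e nor ⟨⟨e, t⟩, t⟩ can take the other as argument; the node is ill-typed.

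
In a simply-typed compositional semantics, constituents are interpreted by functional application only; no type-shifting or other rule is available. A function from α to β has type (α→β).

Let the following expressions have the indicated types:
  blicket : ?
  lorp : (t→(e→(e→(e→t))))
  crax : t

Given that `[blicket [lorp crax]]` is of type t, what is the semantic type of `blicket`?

At [blicket [lorp crax]] (required: t): [lorp crax] is (e→(e→(e→t))), which is not a function with range t; hence blicket is the functor — type ((e→(e→(e→t)))→t).

((e→(e→(e→t)))→t)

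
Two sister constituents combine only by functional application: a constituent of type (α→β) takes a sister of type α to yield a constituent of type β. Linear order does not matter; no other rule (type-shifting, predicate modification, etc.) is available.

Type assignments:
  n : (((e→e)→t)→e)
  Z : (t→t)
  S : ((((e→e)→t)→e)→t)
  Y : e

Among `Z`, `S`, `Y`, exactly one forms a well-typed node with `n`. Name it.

S

Z : (t→t) — n needs ((e→e)→t); Z needs t; neither fits.
S — combines: S : ((((e→e)→t)→e)→t) takes n : (((e→e)→t)→e) as argument, giving t.
Y : e — n needs ((e→e)→t); Y needs nothing (atomic); neither fits.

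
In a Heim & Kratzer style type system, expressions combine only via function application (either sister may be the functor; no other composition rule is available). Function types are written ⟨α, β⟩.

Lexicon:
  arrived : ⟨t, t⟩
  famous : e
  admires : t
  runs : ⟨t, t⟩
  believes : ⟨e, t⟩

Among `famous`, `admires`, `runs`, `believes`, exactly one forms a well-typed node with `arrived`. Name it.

famous : e — neither side's domain matches the other.
admires — combines: arrived : ⟨t, t⟩ takes admires : t as argument, giving t.
runs : ⟨t, t⟩ — neither side's domain matches the other.
believes : ⟨e, t⟩ — neither side's domain matches the other.

admires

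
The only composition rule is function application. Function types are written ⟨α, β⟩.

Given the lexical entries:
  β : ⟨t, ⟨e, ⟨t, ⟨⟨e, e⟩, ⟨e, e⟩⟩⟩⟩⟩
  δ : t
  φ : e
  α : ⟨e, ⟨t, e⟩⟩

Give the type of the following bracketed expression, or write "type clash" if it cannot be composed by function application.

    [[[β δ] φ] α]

[β δ]: functor β : ⟨t, ⟨e, ⟨t, ⟨⟨e, e⟩, ⟨e, e⟩⟩⟩⟩⟩, argument δ : t; result ⟨e, ⟨t, ⟨⟨e, e⟩, ⟨e, e⟩⟩⟩⟩.
[[β δ] φ]: functor [β δ] : ⟨e, ⟨t, ⟨⟨e, e⟩, ⟨e, e⟩⟩⟩⟩, argument φ : e; result ⟨t, ⟨⟨e, e⟩, ⟨e, e⟩⟩⟩.
[[[β δ] φ] α]: ⟨t, ⟨⟨e, e⟩, ⟨e, e⟩⟩⟩ with ⟨e, ⟨t, e⟩⟩ — neither is a function whose domain matches the other; composition fails here.

type clash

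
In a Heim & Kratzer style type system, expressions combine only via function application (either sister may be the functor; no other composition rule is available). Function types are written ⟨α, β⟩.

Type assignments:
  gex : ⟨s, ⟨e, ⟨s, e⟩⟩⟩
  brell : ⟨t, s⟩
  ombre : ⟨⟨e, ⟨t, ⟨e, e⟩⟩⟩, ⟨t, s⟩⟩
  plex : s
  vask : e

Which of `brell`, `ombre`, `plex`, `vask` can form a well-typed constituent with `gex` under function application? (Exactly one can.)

brell : ⟨t, s⟩ — neither side's domain matches the other.
ombre : ⟨⟨e, ⟨t, ⟨e, e⟩⟩⟩, ⟨t, s⟩⟩ — neither side's domain matches the other.
plex — combines: gex : ⟨s, ⟨e, ⟨s, e⟩⟩⟩ takes plex : s as argument, giving ⟨e, ⟨s, e⟩⟩.
vask : e — neither side's domain matches the other.

plex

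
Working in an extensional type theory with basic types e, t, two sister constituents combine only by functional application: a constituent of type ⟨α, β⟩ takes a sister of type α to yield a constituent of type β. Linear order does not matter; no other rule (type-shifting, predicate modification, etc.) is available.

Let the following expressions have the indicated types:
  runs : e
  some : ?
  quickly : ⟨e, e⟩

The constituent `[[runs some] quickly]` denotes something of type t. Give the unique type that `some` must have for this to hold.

[[runs some] quickly] is required to be t. quickly : ⟨e, e⟩ cannot yield t as functor, so [runs some] : ⟨⟨e, e⟩, t⟩.
[runs some] is required to be ⟨⟨e, e⟩, t⟩. runs : e cannot yield ⟨⟨e, e⟩, t⟩ as functor, so some : ⟨e, ⟨⟨e, e⟩, t⟩⟩.

⟨e, ⟨⟨e, e⟩, t⟩⟩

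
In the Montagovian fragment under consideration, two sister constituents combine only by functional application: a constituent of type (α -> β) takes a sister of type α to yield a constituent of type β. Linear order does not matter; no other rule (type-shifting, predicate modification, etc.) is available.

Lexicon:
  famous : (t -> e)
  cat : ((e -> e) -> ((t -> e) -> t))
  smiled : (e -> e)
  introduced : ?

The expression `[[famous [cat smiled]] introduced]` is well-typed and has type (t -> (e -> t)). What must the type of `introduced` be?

[[famous [cat smiled]] introduced] must have type (t -> (e -> t)). The sister [famous [cat smiled]] has type t; that is not a function onto (t -> (e -> t)), so introduced must be the functor, of type (t -> (t -> (e -> t))).

(t -> (t -> (e -> t)))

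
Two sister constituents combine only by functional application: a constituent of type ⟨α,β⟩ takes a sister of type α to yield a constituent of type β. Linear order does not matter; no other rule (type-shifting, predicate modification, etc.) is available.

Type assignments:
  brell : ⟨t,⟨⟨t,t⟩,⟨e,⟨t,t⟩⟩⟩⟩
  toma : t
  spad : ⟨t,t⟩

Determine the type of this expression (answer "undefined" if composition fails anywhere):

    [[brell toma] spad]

[brell toma]: brell is ⟨t,⟨⟨t,t⟩,⟨e,⟨t,t⟩⟩⟩⟩, toma is t; result ⟨⟨t,t⟩,⟨e,⟨t,t⟩⟩⟩.
[[brell toma] spad]: [brell toma] is ⟨⟨t,t⟩,⟨e,⟨t,t⟩⟩⟩, spad is ⟨t,t⟩; result ⟨e,⟨t,t⟩⟩.

⟨e,⟨t,t⟩⟩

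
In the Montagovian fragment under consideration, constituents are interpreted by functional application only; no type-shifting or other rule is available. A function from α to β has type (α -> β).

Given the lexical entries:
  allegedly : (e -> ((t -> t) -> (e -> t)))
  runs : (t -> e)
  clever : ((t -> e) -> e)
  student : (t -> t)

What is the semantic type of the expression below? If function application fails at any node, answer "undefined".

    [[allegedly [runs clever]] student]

(e -> t)

[runs clever]: ((t -> e) -> e) applied to (t -> e) yields e.
[allegedly [runs clever]]: (e -> ((t -> t) -> (e -> t))) applied to e yields ((t -> t) -> (e -> t)).
[[allegedly [runs clever]] student]: ((t -> t) -> (e -> t)) applied to (t -> t) yields (e -> t).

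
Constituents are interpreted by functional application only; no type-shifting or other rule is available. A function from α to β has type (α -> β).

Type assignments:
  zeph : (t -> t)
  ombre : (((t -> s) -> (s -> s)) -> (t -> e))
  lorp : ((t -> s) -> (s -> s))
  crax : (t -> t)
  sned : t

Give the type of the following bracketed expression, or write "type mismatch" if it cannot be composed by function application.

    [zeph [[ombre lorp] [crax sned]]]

At [ombre lorp], ombre : (((t -> s) -> (s -> s)) -> (t -> e)) takes lorp : ((t -> s) -> (s -> s)), giving (t -> e).
At [crax sned], crax : (t -> t) takes sned : t, giving t.
At [[ombre lorp] [crax sned]], [ombre lorp] : (t -> e) takes [crax sned] : t, giving e.
At [zeph [[ombre lorp] [crax sned]]]: neither (t -> t) nor e can take the other as argument; the node is ill-typed.

type mismatch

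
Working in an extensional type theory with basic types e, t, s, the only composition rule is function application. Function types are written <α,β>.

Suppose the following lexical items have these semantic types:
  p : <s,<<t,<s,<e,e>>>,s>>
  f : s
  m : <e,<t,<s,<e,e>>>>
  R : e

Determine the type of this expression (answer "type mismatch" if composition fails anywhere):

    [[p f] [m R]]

[p f]: <s,<<t,<s,<e,e>>>,s>> applied to s yields <<t,<s,<e,e>>>,s>.
[m R]: <e,<t,<s,<e,e>>>> applied to e yields <t,<s,<e,e>>>.
[[p f] [m R]]: <<t,<s,<e,e>>>,s> applied to <t,<s,<e,e>>> yields s.

s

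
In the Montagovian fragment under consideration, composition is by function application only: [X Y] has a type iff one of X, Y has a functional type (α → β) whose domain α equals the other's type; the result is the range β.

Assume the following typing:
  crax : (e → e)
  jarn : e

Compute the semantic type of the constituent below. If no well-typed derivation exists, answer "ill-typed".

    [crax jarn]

e

[crax jarn]: (e → e) applied to e yields e.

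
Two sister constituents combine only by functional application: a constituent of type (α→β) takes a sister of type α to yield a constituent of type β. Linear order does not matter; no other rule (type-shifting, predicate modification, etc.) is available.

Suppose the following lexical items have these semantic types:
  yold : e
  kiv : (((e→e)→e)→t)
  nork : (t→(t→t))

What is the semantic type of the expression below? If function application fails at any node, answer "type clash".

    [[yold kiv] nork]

[yold kiv]: e and (((e→e)→e)→t) cannot combine by function application — type clash.

type clash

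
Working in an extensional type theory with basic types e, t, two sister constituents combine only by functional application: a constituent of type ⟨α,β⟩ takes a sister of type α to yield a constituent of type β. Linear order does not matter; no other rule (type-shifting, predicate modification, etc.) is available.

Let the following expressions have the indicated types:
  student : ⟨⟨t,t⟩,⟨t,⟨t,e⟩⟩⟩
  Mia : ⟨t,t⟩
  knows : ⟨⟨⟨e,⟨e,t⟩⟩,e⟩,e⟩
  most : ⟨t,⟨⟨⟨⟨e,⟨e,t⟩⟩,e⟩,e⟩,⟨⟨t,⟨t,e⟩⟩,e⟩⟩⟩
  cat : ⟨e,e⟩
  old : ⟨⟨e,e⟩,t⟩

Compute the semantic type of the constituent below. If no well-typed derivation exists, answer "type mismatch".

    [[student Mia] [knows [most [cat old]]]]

[student Mia] — student of type ⟨⟨t,t⟩,⟨t,⟨t,e⟩⟩⟩ combines with Mia of type ⟨t,t⟩: type ⟨t,⟨t,e⟩⟩.
[cat old] — old of type ⟨⟨e,e⟩,t⟩ combines with cat of type ⟨e,e⟩: type t.
[most [cat old]] — most of type ⟨t,⟨⟨⟨⟨e,⟨e,t⟩⟩,e⟩,e⟩,⟨⟨t,⟨t,e⟩⟩,e⟩⟩⟩ combines with [cat old] of type t: type ⟨⟨⟨⟨e,⟨e,t⟩⟩,e⟩,e⟩,⟨⟨t,⟨t,e⟩⟩,e⟩⟩.
[knows [most [cat old]]] — [most [cat old]] of type ⟨⟨⟨⟨e,⟨e,t⟩⟩,e⟩,e⟩,⟨⟨t,⟨t,e⟩⟩,e⟩⟩ combines with knows of type ⟨⟨⟨e,⟨e,t⟩⟩,e⟩,e⟩: type ⟨⟨t,⟨t,e⟩⟩,e⟩.
[[student Mia] [knows [most [cat old]]]] — [knows [most [cat old]]] of type ⟨⟨t,⟨t,e⟩⟩,e⟩ combines with [student Mia] of type ⟨t,⟨t,e⟩⟩: type e.

e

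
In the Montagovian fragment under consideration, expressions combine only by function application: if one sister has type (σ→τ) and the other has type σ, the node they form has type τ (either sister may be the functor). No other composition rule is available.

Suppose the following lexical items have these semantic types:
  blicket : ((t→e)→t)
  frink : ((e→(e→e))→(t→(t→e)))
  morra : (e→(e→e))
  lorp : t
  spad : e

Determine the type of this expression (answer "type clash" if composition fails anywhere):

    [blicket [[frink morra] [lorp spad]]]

[frink morra] — frink of type ((e→(e→e))→(t→(t→e))) combines with morra of type (e→(e→e)): type (t→(t→e)).
[lorp spad]: t with e — neither is a function whose domain matches the other; composition fails here.

type clash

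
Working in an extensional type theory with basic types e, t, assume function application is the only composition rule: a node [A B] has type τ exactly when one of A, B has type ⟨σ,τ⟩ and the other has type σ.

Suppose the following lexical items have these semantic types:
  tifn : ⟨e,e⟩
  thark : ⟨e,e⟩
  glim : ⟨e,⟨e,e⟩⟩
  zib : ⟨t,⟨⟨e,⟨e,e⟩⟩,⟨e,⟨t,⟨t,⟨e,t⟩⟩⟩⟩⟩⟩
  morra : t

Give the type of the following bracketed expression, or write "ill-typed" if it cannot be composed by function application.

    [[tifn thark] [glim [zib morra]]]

ill-typed

[tifn thark]: ⟨e,e⟩ with ⟨e,e⟩ — neither is a function whose domain matches the other; composition fails here.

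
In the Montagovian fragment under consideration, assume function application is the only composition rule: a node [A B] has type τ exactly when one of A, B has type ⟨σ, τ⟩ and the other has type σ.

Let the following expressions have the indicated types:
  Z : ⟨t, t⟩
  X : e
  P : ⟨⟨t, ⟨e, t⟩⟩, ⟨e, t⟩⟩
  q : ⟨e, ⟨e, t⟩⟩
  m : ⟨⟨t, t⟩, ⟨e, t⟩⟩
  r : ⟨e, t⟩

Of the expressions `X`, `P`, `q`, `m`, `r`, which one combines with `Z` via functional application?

X : e — neither side's domain matches the other.
P : ⟨⟨t, ⟨e, t⟩⟩, ⟨e, t⟩⟩ — neither side's domain matches the other.
q : ⟨e, ⟨e, t⟩⟩ — neither side's domain matches the other.
m — combines: m : ⟨⟨t, t⟩, ⟨e, t⟩⟩ takes Z : ⟨t, t⟩ as argument, giving ⟨e, t⟩.
r : ⟨e, t⟩ — neither side's domain matches the other.

m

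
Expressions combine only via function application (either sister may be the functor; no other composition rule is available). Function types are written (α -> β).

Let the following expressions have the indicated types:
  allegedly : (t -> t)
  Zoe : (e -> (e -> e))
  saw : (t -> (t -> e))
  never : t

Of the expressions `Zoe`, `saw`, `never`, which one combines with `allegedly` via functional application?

Zoe : (e -> (e -> e)) — allegedly needs t; Zoe needs e; neither fits.
saw : (t -> (t -> e)) — allegedly needs t; saw needs t; neither fits.
never — combines: allegedly : (t -> t) takes never : t as argument, giving t.

never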